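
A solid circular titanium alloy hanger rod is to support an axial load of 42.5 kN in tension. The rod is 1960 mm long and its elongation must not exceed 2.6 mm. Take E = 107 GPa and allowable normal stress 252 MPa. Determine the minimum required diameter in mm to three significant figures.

19.5 mm

Required area A ≥ P/σ_allow = 42500/252 = 168.7 mm².
For a solid circular section, d ≥ √(4A/π) = 14.65 mm.
Elongation limit: A ≥ PL/(Eδ_allow) = 42500·1960/(107000·2.6) = 299.4 mm² ⇒ d ≥ 19.53 mm.
The elongation limit governs.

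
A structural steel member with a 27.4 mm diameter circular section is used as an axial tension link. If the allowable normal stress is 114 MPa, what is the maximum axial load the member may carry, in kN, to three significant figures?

67.2 kN

A = 589.6 mm².
P_max = σ_allow · A = 114 · 589.6 = 67220 N = 67.22 kN.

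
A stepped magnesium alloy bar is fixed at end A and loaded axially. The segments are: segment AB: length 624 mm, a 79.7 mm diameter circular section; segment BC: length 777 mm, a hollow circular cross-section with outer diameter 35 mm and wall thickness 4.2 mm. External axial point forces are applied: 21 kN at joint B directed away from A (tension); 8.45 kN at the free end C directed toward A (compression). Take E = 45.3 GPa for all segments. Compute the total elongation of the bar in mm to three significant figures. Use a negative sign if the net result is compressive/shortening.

Internal axial forces (sectioning from the free end, tension +): N_BC = -8.45 kN, N_AB = 12.55 kN.
A_AB = 4989 mm².
A_BC = 406.4 mm².
δ_AB = 12550·624/(4989·45300) = 0.03465 mm
δ_BC = -8450·777/(406.4·45300) = -0.3566 mm
δ = Σδ_i = -0.322 mm.

-0.322 mm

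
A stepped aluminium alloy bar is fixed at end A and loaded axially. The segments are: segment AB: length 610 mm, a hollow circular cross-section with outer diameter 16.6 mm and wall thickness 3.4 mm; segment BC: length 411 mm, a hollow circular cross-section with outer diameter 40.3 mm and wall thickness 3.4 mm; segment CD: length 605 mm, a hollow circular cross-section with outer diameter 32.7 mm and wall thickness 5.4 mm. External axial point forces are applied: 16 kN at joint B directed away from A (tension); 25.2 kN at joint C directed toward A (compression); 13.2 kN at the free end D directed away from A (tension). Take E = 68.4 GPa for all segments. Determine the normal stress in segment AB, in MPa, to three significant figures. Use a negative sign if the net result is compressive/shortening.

28.4 MPa

Internal axial forces (sectioning from the free end, tension +): N_CD = 13.2 kN, N_BC = -12 kN, N_AB = 4 kN.
A_AB = 141 mm².
σ_AB = N_AB/A_AB = 4000/141 = 28.37 MPa.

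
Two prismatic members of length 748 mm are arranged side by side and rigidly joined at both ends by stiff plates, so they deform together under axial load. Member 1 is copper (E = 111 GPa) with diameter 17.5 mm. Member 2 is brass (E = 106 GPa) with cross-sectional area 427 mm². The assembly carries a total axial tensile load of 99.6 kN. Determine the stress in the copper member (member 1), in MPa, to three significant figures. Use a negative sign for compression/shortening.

154 MPa

A_1 = 240.5 mm².
Equal strain + equilibrium ⇒ each member carries load in proportion to AE: A₁E₁ = 26700000 N, A₂E₂ = 45260000 N, ΣAE = 71960000 N.
σ₁ = P·E₁/ΣAE = 99600·111000/71960000 = 153.6 MPa.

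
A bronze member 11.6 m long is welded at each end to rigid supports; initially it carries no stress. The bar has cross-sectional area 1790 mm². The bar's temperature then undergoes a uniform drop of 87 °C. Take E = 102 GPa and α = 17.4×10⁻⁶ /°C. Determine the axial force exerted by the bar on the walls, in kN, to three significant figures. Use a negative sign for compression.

276 kN

Free thermal expansion αLΔT = 17.4e-6 · 11600 · -87 = -17.56 mm.
The walls impose strain ε = −(-17.56)/11600 = 1.5138e-03; σ = Eε = 102000 · 1.5138e-03 = 154.4 MPa.
Wall reaction R = σ·A = 154.4·1790 = 276400 N = 276.4 kN.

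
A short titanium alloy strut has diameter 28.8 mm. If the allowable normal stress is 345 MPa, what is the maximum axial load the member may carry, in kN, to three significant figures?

225 kN

A = 651.4 mm².
P_max = σ_allow · A = 345 · 651.4 = 224700 N = 224.7 kN.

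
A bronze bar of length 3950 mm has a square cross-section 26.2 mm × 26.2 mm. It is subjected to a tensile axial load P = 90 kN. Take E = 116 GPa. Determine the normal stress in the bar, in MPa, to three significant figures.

A = 686.4 mm².
σ = N/A = 90000/686.4 = 131.1 MPa.

131 MPa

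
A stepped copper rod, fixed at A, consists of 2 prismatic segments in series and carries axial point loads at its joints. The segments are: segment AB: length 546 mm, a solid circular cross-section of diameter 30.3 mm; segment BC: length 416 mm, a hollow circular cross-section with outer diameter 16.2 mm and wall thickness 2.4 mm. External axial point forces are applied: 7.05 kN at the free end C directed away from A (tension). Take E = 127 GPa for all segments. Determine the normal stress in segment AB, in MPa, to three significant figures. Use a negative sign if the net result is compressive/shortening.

9.78 MPa

Internal axial forces (sectioning from the free end, tension +): N_BC = 7.05 kN, N_AB = 7.05 kN.
A_AB = 721.1 mm².
σ_AB = N_AB/A_AB = 7050/721.1 = 9.777 MPa.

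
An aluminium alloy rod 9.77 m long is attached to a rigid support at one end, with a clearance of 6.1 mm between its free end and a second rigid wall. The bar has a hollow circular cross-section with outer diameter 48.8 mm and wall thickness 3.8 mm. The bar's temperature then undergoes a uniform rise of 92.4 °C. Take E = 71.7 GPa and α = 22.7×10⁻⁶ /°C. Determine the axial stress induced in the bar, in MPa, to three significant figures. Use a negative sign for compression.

Free thermal expansion αLΔT = 22.7e-6 · 9770 · 92.4 = 20.49 mm.
The walls engage after the gap closes; constrained expansion = 20.49 − 6.1 = 14.39 mm.
The walls impose strain ε = −(14.39)/9770 = -1.4731e-03; σ = Eε = 71700 · -1.4731e-03 = -105.6 MPa.

-106 MPa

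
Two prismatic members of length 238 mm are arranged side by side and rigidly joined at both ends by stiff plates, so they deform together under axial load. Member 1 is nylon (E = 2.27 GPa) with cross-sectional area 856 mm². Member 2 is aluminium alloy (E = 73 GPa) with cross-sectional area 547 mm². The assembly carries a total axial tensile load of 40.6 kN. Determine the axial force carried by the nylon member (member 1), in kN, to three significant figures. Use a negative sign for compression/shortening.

Equal strain + equilibrium ⇒ each member carries load in proportion to AE: A₁E₁ = 1943000 N, A₂E₂ = 39930000 N, ΣAE = 41870000 N.
F₁ = P·A₁E₁/ΣAE = 40600·1943000/41870000 = 1884 N.

1.88 kN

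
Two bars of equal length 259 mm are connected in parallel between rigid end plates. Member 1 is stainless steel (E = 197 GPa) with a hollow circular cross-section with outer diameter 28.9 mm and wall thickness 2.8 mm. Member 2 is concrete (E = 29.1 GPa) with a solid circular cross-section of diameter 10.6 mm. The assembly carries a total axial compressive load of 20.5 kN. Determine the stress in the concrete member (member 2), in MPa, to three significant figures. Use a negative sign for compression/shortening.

A_1 = 229.6 mm².
A_2 = 88.25 mm².
Equal strain + equilibrium ⇒ each member carries load in proportion to AE: A₁E₁ = 45230000 N, A₂E₂ = 2568000 N, ΣAE = 47800000 N.
σ₂ = P·E₂/ΣAE = -20500·29100/47800000 = -12.48 MPa.

-12.5 MPa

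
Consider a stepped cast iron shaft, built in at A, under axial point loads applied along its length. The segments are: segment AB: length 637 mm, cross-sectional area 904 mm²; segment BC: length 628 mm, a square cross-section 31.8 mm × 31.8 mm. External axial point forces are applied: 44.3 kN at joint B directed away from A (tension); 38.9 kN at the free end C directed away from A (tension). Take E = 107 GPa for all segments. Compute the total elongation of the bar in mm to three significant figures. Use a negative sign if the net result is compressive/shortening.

0.774 mm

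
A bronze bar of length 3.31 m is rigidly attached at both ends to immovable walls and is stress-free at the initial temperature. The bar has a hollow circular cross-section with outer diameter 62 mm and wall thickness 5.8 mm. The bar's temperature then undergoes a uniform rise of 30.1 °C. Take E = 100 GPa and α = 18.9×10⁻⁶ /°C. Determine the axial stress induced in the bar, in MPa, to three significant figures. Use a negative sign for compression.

-56.9 MPa

Free thermal expansion αLΔT = 18.9e-6 · 3310 · 30.1 = 1.883 mm.
The walls impose strain ε = −(1.883)/3310 = -5.6889e-04; σ = Eε = 100000 · -5.6889e-04 = -56.89 MPa.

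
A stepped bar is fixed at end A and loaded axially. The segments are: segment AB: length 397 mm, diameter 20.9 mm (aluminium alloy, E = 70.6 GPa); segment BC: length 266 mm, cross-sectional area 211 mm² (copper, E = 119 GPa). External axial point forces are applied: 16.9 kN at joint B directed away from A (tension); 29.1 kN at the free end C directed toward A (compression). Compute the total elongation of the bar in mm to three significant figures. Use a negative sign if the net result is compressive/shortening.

-0.508 mm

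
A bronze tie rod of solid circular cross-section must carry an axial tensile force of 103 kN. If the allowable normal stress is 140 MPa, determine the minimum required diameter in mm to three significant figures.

30.6 mm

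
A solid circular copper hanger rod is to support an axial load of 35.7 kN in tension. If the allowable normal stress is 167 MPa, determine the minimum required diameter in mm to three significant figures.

Required area A ≥ P/σ_allow = 35700/167 = 213.8 mm².
For a solid circular section, d ≥ √(4A/π) = 16.5 mm.

16.5 mm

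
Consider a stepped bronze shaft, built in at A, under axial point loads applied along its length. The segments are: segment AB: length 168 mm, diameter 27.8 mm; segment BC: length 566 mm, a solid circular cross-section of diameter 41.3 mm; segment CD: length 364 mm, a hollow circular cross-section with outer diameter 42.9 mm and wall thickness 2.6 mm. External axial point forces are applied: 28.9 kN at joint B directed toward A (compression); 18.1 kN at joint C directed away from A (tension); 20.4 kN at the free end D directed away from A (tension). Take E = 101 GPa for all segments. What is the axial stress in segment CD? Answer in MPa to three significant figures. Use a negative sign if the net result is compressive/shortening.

Internal axial forces (sectioning from the free end, tension +): N_CD = 20.4 kN, N_BC = 38.5 kN, N_AB = 9.6 kN.
A_CD = 329.2 mm².
σ_CD = N_CD/A_CD = 20400/329.2 = 61.97 MPa.

62.0 MPa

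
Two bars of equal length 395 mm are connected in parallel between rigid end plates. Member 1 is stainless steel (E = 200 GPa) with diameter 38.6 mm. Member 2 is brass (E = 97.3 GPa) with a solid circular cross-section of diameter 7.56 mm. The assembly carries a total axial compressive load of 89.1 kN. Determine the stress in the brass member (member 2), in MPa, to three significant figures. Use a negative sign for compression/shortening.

-36.4 MPa

A_1 = 1170 mm².
A_2 = 44.89 mm².
Equal strain + equilibrium ⇒ each member carries load in proportion to AE: A₁E₁ = 234000000 N, A₂E₂ = 4368000 N, ΣAE = 238400000 N.
σ₂ = P·E₂/ΣAE = -89100·97300/238400000 = -36.36 MPa.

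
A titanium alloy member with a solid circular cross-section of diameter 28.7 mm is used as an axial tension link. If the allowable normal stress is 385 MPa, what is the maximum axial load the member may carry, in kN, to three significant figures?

A = 646.9 mm².
P_max = σ_allow · A = 385 · 646.9 = 249100 N = 249.1 kN.

249 kN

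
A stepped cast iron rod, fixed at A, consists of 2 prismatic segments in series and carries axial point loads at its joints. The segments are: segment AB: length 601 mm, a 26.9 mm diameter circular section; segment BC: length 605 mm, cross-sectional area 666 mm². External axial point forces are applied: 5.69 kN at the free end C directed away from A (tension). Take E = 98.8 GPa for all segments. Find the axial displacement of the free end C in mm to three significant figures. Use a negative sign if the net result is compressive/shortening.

0.113 mm

Internal axial forces (sectioning from the free end, tension +): N_BC = 5.69 kN, N_AB = 5.69 kN.
A_AB = 568.3 mm².
δ_AB = 5690·601/(568.3·98800) = 0.0609 mm
δ_BC = 5690·605/(666·98800) = 0.05232 mm
δ = Σδ_i = 0.1132 mm.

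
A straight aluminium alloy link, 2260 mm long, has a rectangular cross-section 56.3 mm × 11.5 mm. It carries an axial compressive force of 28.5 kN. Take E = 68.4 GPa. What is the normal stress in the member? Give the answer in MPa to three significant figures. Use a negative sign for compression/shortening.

A = 647.4 mm².
σ = N/A = -28500/647.4 = -44.02 MPa.

-44.0 MPa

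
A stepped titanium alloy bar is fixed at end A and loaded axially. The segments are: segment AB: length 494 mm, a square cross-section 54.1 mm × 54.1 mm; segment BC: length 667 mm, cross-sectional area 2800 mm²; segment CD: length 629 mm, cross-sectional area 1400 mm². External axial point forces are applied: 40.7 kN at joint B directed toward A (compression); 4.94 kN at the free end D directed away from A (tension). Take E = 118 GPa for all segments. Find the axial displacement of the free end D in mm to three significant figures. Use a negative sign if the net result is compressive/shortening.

-0.0224 mm

Internal axial forces (sectioning from the free end, tension +): N_CD = 4.94 kN, N_BC = 4.94 kN, N_AB = -35.76 kN.
A_AB = 2927 mm².
δ_AB = -35760·494/(2927·118000) = -0.05115 mm
δ_BC = 4940·667/(2800·118000) = 0.009973 mm
δ_CD = 4940·629/(1400·118000) = 0.01881 mm
δ = Σδ_i = -0.02237 mm.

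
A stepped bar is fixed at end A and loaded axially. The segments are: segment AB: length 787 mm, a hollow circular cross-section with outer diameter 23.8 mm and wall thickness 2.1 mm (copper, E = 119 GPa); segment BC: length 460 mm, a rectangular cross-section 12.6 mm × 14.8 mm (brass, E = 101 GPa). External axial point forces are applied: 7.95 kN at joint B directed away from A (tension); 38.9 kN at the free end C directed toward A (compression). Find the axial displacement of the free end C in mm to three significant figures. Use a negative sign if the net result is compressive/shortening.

-2.38 mm

Internal axial forces (sectioning from the free end, tension +): N_BC = -38.9 kN, N_AB = -30.95 kN.
A_AB = 143.2 mm².
A_BC = 186.5 mm².
δ_AB = -30950·787/(143.2·119000) = -1.43 mm
δ_BC = -38900·460/(186.5·101000) = -0.9501 mm
δ = Σδ_i = -2.38 mm.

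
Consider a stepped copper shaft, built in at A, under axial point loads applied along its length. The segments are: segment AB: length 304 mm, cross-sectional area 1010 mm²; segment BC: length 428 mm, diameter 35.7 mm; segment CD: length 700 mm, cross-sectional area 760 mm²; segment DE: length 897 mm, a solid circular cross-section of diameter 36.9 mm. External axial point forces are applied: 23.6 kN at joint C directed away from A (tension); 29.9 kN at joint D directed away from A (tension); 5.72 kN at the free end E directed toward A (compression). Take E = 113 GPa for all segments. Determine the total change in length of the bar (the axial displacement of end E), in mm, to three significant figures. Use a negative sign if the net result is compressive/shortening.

Internal axial forces (sectioning from the free end, tension +): N_DE = -5.72 kN, N_CD = 24.18 kN, N_BC = 47.78 kN, N_AB = 47.78 kN.
A_BC = 1001 mm².
A_DE = 1069 mm².
δ_AB = 47780·304/(1010·113000) = 0.1273 mm
δ_BC = 47780·428/(1001·113000) = 0.1808 mm
δ_CD = 24180·700/(760·113000) = 0.1971 mm
δ_DE = -5720·897/(1069·113000) = -0.04246 mm
δ = Σδ_i = 0.4627 mm.

0.463 mm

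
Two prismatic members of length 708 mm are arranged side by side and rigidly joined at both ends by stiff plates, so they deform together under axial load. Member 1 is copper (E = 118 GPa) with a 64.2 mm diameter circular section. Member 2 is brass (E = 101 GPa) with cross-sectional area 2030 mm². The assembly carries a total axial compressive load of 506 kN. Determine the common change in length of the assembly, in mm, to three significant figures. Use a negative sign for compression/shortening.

A_1 = 3237 mm².
Equal strain + equilibrium ⇒ each member carries load in proportion to AE: A₁E₁ = 382000000 N, A₂E₂ = 205000000 N, ΣAE = 587000000 N.
δ = PL/ΣAE = -506000·708/587000000 = -0.6103 mm.

-0.610 mm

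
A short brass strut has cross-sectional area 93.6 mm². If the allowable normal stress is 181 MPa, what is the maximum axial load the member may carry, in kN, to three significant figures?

P_max = σ_allow · A = 181 · 93.6 = 16940 N = 16.94 kN.

16.9 kN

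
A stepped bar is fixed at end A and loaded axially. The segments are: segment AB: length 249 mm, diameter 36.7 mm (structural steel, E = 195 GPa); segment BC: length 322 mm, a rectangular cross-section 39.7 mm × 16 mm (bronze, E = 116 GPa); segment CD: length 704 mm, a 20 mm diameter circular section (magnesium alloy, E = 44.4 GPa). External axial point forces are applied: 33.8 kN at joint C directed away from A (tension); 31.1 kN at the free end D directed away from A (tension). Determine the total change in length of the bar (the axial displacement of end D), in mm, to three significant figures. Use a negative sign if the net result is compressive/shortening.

Internal axial forces (sectioning from the free end, tension +): N_CD = 31.1 kN, N_BC = 64.9 kN, N_AB = 64.9 kN.
A_AB = 1058 mm².
A_BC = 635.2 mm².
A_CD = 314.2 mm².
δ_AB = 64900·249/(1058·195000) = 0.07834 mm
δ_BC = 64900·322/(635.2·116000) = 0.2836 mm
δ_CD = 31100·704/(314.2·44400) = 1.57 mm
δ = Σδ_i = 1.932 mm.

1.93 mm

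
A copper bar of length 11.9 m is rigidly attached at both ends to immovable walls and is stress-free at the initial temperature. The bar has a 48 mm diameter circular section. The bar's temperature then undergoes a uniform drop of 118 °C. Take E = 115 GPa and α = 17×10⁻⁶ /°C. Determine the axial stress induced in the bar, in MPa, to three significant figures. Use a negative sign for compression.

231 MPa

Free thermal expansion αLΔT = 17e-6 · 11900 · -118 = -23.87 mm.
The walls impose strain ε = −(-23.87)/11900 = 2.0060e-03; σ = Eε = 115000 · 2.0060e-03 = 230.7 MPa.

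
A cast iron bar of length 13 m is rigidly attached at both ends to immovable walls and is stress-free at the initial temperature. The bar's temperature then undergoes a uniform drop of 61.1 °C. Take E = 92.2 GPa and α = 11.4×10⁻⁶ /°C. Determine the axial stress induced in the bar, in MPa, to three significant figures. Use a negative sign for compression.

64.2 MPa

Free thermal expansion αLΔT = 11.4e-6 · 13000 · -61.1 = -9.055 mm.
The walls impose strain ε = −(-9.055)/13000 = 6.9654e-04; σ = Eε = 92200 · 6.9654e-04 = 64.22 MPa.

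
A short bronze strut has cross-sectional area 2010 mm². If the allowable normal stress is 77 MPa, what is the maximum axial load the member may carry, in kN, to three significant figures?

P_max = σ_allow · A = 77 · 2010 = 154800 N = 154.8 kN.

155 kN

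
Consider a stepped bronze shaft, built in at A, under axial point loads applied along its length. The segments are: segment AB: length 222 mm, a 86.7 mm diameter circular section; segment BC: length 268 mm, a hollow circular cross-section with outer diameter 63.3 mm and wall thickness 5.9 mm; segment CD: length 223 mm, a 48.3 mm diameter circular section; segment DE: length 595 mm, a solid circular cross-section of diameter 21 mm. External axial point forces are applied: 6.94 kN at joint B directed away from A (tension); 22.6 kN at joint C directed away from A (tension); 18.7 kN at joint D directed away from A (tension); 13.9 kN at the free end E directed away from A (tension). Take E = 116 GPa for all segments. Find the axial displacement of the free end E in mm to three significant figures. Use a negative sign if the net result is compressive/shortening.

0.380 mm

Internal axial forces (sectioning from the free end, tension +): N_DE = 13.9 kN, N_CD = 32.6 kN, N_BC = 55.2 kN, N_AB = 62.14 kN.
A_AB = 5904 mm².
A_BC = 1064 mm².
A_CD = 1832 mm².
A_DE = 346.4 mm².
δ_AB = 62140·222/(5904·116000) = 0.02014 mm
δ_BC = 55200·268/(1064·116000) = 0.1199 mm
δ_CD = 32600·223/(1832·116000) = 0.0342 mm
δ_DE = 13900·595/(346.4·116000) = 0.2058 mm
δ = Σδ_i = 0.3801 mm.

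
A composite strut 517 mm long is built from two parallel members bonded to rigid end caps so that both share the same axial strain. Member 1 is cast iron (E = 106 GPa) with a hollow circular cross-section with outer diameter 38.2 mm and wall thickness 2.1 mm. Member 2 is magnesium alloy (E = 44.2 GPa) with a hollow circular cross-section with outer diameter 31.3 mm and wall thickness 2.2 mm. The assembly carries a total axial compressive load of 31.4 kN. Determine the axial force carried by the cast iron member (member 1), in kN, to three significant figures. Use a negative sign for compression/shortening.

-23.2 kN

A_1 = 238.2 mm².
A_2 = 201.1 mm².
Equal strain + equilibrium ⇒ each member carries load in proportion to AE: A₁E₁ = 25250000 N, A₂E₂ = 8890000 N, ΣAE = 34140000 N.
F₁ = P·A₁E₁/ΣAE = -31400·25250000/34140000 = -23220 N.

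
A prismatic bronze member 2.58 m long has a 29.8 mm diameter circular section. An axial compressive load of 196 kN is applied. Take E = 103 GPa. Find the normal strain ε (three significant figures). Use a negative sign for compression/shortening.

-0.00273

A = 697.5 mm².
σ = N/A = -281 MPa; ε = σ/E = -281/103000 = -2.728e-03.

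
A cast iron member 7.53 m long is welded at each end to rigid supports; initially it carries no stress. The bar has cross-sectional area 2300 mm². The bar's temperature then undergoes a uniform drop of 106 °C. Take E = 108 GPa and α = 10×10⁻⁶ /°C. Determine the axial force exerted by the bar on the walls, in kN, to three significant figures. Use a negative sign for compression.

263 kN

Free thermal expansion αLΔT = 10e-6 · 7530 · -106 = -7.982 mm.
The walls impose strain ε = −(-7.982)/7530 = 1.0600e-03; σ = Eε = 108000 · 1.0600e-03 = 114.5 MPa.
Wall reaction R = σ·A = 114.5·2300 = 263300 N = 263.3 kN.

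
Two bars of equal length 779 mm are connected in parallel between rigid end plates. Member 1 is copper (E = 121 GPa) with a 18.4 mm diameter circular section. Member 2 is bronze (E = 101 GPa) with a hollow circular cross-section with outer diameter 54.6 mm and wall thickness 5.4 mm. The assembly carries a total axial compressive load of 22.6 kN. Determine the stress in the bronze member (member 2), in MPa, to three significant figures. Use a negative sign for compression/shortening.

A_1 = 265.9 mm².
A_2 = 834.7 mm².
Equal strain + equilibrium ⇒ each member carries load in proportion to AE: A₁E₁ = 32170000 N, A₂E₂ = 84300000 N, ΣAE = 116500000 N.
σ₂ = P·E₂/ΣAE = -22600·101000/116500000 = -19.6 MPa.

-19.6 MPa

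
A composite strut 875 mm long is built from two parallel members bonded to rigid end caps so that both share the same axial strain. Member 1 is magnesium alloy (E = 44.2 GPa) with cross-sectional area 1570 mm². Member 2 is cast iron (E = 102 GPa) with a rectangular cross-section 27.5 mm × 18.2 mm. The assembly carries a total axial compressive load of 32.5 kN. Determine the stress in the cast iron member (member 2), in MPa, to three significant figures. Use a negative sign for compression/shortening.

-27.5 MPa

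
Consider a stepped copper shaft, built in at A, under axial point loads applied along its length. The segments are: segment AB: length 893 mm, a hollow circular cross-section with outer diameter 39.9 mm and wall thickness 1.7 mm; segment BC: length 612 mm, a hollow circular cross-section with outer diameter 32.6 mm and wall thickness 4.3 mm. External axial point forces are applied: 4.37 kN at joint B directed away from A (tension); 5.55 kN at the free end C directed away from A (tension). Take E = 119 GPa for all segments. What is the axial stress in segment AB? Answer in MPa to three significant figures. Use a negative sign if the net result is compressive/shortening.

48.6 MPa

Internal axial forces (sectioning from the free end, tension +): N_BC = 5.55 kN, N_AB = 9.92 kN.
A_AB = 204 mm².
σ_AB = N_AB/A_AB = 9920/204 = 48.62 MPa.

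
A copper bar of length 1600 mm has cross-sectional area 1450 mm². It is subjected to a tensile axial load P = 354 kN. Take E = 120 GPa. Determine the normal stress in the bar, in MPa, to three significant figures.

σ = N/A = 354000/1450 = 244.1 MPa.

244 MPa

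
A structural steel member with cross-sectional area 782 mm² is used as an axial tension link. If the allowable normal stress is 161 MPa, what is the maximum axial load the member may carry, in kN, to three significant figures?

P_max = σ_allow · A = 161 · 782 = 125900 N = 125.9 kN.

126 kN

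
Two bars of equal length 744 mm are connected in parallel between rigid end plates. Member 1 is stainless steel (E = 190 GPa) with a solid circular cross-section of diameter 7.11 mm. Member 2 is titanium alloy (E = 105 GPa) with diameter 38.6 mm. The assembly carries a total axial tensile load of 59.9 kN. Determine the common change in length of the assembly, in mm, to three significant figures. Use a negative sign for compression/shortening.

A_1 = 39.7 mm².
A_2 = 1170 mm².
Equal strain + equilibrium ⇒ each member carries load in proportion to AE: A₁E₁ = 7544000 N, A₂E₂ = 122900000 N, ΣAE = 130400000 N.
δ = PL/ΣAE = 59900·744/130400000 = 0.3417 mm.

0.342 mm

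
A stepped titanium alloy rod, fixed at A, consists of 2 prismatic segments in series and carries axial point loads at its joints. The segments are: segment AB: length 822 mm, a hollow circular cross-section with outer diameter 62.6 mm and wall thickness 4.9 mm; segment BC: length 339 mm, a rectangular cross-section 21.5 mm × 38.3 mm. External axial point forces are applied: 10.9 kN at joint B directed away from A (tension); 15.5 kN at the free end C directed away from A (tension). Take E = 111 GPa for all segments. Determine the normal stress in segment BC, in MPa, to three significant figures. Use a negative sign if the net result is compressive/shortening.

18.8 MPa

Internal axial forces (sectioning from the free end, tension +): N_BC = 15.5 kN, N_AB = 26.4 kN.
A_BC = 823.4 mm².
σ_BC = N_BC/A_BC = 15500/823.4 = 18.82 MPa.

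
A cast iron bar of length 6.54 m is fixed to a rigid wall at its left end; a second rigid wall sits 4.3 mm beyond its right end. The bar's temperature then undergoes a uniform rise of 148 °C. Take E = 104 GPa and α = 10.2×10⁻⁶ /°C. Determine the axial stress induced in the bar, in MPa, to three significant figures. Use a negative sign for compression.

-88.6 MPa

Free thermal expansion αLΔT = 10.2e-6 · 6540 · 148 = 9.873 mm.
The walls engage after the gap closes; constrained expansion = 9.873 − 4.3 = 5.573 mm.
The walls impose strain ε = −(5.573)/6540 = -8.5211e-04; σ = Eε = 104000 · -8.5211e-04 = -88.62 MPa.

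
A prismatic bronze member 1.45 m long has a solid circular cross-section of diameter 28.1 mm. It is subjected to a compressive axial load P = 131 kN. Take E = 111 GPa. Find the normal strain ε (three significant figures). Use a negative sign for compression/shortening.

-0.00190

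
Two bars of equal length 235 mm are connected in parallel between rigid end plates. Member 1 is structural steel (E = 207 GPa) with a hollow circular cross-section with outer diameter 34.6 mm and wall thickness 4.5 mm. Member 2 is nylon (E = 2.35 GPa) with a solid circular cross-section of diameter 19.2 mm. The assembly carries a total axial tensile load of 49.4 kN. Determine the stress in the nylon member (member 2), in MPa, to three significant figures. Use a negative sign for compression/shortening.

1.31 MPa

A_1 = 425.5 mm².
A_2 = 289.5 mm².
Equal strain + equilibrium ⇒ each member carries load in proportion to AE: A₁E₁ = 88080000 N, A₂E₂ = 680400 N, ΣAE = 88760000 N.
σ₂ = P·E₂/ΣAE = 49400·2350/88760000 = 1.308 MPa.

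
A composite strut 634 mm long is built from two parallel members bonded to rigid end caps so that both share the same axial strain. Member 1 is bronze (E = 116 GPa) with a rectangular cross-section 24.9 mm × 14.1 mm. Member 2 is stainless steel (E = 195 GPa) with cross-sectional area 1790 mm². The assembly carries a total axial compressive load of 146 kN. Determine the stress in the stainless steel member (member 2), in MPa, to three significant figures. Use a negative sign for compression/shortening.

A_1 = 351.1 mm².
Equal strain + equilibrium ⇒ each member carries load in proportion to AE: A₁E₁ = 40730000 N, A₂E₂ = 349000000 N, ΣAE = 389800000 N.
σ₂ = P·E₂/ΣAE = -146000·195000/389800000 = -73.04 MPa.

-73.0 MPa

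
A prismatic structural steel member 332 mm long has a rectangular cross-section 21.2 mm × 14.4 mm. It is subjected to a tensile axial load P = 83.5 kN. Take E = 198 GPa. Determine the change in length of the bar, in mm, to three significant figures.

0.459 mm

A = 305.3 mm².
δ_mech = NL/(AE) = 83500·332/(305.3·198000) = 0.4586 mm.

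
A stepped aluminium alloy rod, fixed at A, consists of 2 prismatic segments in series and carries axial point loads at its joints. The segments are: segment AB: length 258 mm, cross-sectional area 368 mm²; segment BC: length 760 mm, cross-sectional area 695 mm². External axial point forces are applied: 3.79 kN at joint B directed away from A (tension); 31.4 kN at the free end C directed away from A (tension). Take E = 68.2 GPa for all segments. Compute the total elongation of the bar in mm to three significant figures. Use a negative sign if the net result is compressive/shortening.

0.865 mm

Internal axial forces (sectioning from the free end, tension +): N_BC = 31.4 kN, N_AB = 35.19 kN.
δ_AB = 35190·258/(368·68200) = 0.3617 mm
δ_BC = 31400·760/(695·68200) = 0.5035 mm
δ = Σδ_i = 0.8652 mm.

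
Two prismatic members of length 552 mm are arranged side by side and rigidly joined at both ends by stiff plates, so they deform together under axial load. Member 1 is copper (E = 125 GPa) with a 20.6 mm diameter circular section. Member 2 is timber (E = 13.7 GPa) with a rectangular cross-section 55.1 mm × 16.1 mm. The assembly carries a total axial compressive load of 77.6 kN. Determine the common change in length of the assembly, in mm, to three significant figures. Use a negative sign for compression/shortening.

A_1 = 333.3 mm².
A_2 = 887.1 mm².
Equal strain + equilibrium ⇒ each member carries load in proportion to AE: A₁E₁ = 41660000 N, A₂E₂ = 12150000 N, ΣAE = 53810000 N.
δ = PL/ΣAE = -77600·552/53810000 = -0.796 mm.

-0.796 mm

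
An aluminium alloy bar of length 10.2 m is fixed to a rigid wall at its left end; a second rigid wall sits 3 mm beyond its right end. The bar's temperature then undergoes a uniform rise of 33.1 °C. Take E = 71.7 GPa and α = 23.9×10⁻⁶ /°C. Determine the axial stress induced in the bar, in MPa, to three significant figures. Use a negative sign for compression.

Free thermal expansion αLΔT = 23.9e-6 · 10200 · 33.1 = 8.069 mm.
The walls engage after the gap closes; constrained expansion = 8.069 − 3 = 5.069 mm.
The walls impose strain ε = −(5.069)/10200 = -4.9697e-04; σ = Eε = 71700 · -4.9697e-04 = -35.63 MPa.

-35.6 MPa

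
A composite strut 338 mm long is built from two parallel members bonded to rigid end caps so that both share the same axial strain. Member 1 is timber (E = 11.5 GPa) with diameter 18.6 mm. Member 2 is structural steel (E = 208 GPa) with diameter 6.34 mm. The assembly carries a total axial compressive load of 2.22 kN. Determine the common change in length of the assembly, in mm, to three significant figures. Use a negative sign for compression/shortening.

A_1 = 271.7 mm².
A_2 = 31.57 mm².
Equal strain + equilibrium ⇒ each member carries load in proportion to AE: A₁E₁ = 3125000 N, A₂E₂ = 6566000 N, ΣAE = 9691000 N.
δ = PL/ΣAE = -2220·338/9691000 = -0.07743 mm.

-0.0774 mm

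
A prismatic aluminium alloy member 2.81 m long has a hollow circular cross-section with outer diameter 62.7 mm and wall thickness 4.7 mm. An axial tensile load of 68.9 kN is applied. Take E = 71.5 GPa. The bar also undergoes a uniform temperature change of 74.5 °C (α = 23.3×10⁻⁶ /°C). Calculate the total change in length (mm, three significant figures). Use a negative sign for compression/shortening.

8.04 mm

A = 856.4 mm².
δ_mech = NL/(AE) = 68900·2810/(856.4·71500) = 3.162 mm.
δ_thermal = αLΔT = 23.3e-6·2810·74.5 = 4.878 mm.
δ = δ_mech + δ_thermal = 8.04 mm.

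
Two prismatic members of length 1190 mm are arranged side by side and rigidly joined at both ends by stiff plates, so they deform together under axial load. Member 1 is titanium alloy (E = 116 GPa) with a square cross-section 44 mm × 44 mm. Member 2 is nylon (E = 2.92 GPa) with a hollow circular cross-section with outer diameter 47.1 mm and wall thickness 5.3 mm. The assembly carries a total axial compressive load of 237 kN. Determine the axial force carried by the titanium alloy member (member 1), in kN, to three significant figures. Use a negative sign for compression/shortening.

A_1 = 1936 mm².
A_2 = 696 mm².
Equal strain + equilibrium ⇒ each member carries load in proportion to AE: A₁E₁ = 224600000 N, A₂E₂ = 2032000 N, ΣAE = 226600000 N.
F₁ = P·A₁E₁/ΣAE = -237000·224600000/226600000 = -234900 N.

-235 kN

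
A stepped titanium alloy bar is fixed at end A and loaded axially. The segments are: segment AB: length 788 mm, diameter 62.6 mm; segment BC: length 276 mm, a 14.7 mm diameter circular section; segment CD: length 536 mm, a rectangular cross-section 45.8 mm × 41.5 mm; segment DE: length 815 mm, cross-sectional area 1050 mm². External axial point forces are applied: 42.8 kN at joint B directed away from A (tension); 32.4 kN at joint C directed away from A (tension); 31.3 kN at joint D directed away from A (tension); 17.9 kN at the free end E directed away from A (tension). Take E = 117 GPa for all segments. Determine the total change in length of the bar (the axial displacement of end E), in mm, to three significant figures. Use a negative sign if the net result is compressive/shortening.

Internal axial forces (sectioning from the free end, tension +): N_DE = 17.9 kN, N_CD = 49.2 kN, N_BC = 81.6 kN, N_AB = 124.4 kN.
A_AB = 3078 mm².
A_BC = 169.7 mm².
A_CD = 1901 mm².
δ_AB = 124400·788/(3078·117000) = 0.2722 mm
δ_BC = 81600·276/(169.7·117000) = 1.134 mm
δ_CD = 49200·536/(1901·117000) = 0.1186 mm
δ_DE = 17900·815/(1050·117000) = 0.1188 mm
δ = Σδ_i = 1.644 mm.

1.64 mm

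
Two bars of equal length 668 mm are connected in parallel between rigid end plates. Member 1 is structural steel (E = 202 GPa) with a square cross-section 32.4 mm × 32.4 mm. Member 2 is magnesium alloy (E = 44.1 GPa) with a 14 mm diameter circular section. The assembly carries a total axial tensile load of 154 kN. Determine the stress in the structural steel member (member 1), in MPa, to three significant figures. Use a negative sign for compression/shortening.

142 MPa

A_1 = 1050 mm².
A_2 = 153.9 mm².
Equal strain + equilibrium ⇒ each member carries load in proportion to AE: A₁E₁ = 212100000 N, A₂E₂ = 6789000 N, ΣAE = 218800000 N.
σ₁ = P·E₁/ΣAE = 154000·202000/218800000 = 142.1 MPa.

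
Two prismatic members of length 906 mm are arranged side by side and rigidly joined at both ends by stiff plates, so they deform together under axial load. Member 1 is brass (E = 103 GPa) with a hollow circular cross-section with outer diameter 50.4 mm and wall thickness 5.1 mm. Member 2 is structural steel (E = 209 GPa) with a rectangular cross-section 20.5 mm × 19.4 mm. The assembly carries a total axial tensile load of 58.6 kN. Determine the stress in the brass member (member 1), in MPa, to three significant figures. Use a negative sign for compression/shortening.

38.2 MPa

A_1 = 725.8 mm².
A_2 = 397.7 mm².
Equal strain + equilibrium ⇒ each member carries load in proportion to AE: A₁E₁ = 74760000 N, A₂E₂ = 83120000 N, ΣAE = 157900000 N.
σ₁ = P·E₁/ΣAE = 58600·103000/157900000 = 38.23 MPa.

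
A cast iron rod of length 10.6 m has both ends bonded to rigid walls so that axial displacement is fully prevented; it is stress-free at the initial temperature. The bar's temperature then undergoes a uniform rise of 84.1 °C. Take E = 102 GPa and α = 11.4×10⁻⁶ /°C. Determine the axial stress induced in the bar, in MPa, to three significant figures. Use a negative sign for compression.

-97.8 MPa

Free thermal expansion αLΔT = 11.4e-6 · 10600 · 84.1 = 10.16 mm.
The walls impose strain ε = −(10.16)/10600 = -9.5874e-04; σ = Eε = 102000 · -9.5874e-04 = -97.79 MPa.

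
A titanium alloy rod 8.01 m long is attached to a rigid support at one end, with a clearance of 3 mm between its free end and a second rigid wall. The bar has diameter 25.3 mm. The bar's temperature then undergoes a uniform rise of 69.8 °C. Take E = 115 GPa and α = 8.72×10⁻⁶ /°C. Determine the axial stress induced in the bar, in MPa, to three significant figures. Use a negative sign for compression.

Free thermal expansion αLΔT = 8.72e-6 · 8010 · 69.8 = 4.875 mm.
The walls engage after the gap closes; constrained expansion = 4.875 − 3 = 1.875 mm.
The walls impose strain ε = −(1.875)/8010 = -2.3412e-04; σ = Eε = 115000 · -2.3412e-04 = -26.92 MPa.

-26.9 MPa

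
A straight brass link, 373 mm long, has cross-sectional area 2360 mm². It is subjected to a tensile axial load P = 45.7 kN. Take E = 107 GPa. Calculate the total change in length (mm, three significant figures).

0.0675 mm

δ_mech = NL/(AE) = 45700·373/(2360·107000) = 0.0675 mm.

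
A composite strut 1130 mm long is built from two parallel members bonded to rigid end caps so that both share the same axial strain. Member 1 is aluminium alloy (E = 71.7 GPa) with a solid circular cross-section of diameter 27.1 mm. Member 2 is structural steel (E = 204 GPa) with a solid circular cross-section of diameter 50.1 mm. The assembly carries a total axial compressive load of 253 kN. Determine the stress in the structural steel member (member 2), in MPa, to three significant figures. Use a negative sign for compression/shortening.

A_1 = 576.8 mm².
A_2 = 1971 mm².
Equal strain + equilibrium ⇒ each member carries load in proportion to AE: A₁E₁ = 41360000 N, A₂E₂ = 402200000 N, ΣAE = 443500000 N.
σ₂ = P·E₂/ΣAE = -253000·204000/443500000 = -116.4 MPa.

-116 MPa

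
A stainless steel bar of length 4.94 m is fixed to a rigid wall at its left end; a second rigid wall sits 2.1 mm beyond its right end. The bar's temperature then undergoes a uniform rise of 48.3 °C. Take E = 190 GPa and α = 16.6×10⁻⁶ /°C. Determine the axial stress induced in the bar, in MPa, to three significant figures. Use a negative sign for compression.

Free thermal expansion αLΔT = 16.6e-6 · 4940 · 48.3 = 3.961 mm.
The walls engage after the gap closes; constrained expansion = 3.961 − 2.1 = 1.861 mm.
The walls impose strain ε = −(1.861)/4940 = -3.7668e-04; σ = Eε = 190000 · -3.7668e-04 = -71.57 MPa.

-71.6 MPa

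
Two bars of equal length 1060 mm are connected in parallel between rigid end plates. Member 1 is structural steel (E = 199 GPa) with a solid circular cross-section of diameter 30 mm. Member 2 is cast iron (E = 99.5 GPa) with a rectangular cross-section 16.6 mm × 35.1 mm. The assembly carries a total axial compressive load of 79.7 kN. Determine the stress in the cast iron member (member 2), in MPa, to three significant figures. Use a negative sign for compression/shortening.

-39.9 MPa

A_1 = 706.9 mm².
A_2 = 582.7 mm².
Equal strain + equilibrium ⇒ each member carries load in proportion to AE: A₁E₁ = 140700000 N, A₂E₂ = 57970000 N, ΣAE = 198600000 N.
σ₂ = P·E₂/ΣAE = -79700·99500/198600000 = -39.92 MPa.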